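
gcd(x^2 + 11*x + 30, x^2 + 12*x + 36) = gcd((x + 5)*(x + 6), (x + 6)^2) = x + 6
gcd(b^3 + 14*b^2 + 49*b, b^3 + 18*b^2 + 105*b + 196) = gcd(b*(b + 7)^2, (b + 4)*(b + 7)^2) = b^2 + 14*b + 49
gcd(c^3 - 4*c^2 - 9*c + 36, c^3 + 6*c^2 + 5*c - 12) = c + 3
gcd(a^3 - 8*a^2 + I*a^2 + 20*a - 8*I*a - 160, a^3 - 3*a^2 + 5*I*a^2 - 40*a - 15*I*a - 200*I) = a^2 + a*(-8 + 5*I) - 40*I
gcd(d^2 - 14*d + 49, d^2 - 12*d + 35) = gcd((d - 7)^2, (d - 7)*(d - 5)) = d - 7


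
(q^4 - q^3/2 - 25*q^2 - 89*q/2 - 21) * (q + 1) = q^5 + q^4/2 - 51*q^3/2 - 139*q^2/2 - 131*q/2 - 21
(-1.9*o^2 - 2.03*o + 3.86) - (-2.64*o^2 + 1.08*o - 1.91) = 0.74*o^2 - 3.11*o + 5.77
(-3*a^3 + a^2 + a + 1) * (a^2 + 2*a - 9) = -3*a^5 - 5*a^4 + 30*a^3 - 6*a^2 - 7*a - 9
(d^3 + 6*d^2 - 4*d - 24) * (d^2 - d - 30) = d^5 + 5*d^4 - 40*d^3 - 200*d^2 + 144*d + 720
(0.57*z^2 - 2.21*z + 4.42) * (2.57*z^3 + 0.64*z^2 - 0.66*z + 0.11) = 1.4649*z^5 - 5.3149*z^4 + 9.5688*z^3 + 4.3501*z^2 - 3.1603*z + 0.4862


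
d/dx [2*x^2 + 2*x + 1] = 4*x + 2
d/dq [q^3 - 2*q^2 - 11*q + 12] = 3*q^2 - 4*q - 11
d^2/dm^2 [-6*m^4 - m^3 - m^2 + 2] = -72*m^2 - 6*m - 2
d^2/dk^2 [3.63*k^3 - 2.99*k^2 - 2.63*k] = 21.78*k - 5.98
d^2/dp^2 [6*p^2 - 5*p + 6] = 12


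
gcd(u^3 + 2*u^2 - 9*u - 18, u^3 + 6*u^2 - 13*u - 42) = u^2 - u - 6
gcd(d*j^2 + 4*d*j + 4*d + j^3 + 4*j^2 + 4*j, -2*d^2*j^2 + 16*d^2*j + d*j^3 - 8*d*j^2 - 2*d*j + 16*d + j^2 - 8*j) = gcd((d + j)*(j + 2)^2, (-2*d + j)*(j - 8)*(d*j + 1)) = 1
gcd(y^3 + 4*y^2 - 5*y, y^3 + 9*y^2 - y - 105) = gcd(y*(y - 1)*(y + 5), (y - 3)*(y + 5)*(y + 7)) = y + 5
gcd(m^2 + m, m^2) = m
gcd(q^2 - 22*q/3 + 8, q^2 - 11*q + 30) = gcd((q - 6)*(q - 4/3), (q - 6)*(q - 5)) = q - 6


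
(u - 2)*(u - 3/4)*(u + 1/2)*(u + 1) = u^4 - 5*u^3/4 - 17*u^2/8 + 7*u/8 + 3/4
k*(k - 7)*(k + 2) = k^3 - 5*k^2 - 14*k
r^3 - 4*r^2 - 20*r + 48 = (r - 6)*(r - 2)*(r + 4)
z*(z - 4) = z^2 - 4*z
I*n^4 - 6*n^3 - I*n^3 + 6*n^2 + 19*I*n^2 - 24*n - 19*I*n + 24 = (n - 3*I)*(n + I)*(n + 8*I)*(I*n - I)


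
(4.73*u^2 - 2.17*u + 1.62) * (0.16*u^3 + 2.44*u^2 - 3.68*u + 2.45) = 0.7568*u^5 + 11.194*u^4 - 22.442*u^3 + 23.5269*u^2 - 11.2781*u + 3.969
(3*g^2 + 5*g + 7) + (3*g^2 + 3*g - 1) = 6*g^2 + 8*g + 6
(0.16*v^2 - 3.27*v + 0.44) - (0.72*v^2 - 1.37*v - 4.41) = -0.56*v^2 - 1.9*v + 4.85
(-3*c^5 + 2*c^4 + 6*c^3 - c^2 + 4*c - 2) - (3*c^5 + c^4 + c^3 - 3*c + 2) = -6*c^5 + c^4 + 5*c^3 - c^2 + 7*c - 4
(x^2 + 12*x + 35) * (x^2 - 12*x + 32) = x^4 - 77*x^2 - 36*x + 1120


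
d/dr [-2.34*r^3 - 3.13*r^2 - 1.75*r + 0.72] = -7.02*r^2 - 6.26*r - 1.75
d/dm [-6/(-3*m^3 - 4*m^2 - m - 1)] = 6*(-9*m^2 - 8*m - 1)/(3*m^3 + 4*m^2 + m + 1)^2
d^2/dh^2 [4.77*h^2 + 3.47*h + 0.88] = 9.54000000000000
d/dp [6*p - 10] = 6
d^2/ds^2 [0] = 0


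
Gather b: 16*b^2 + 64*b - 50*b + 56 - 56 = 16*b^2 + 14*b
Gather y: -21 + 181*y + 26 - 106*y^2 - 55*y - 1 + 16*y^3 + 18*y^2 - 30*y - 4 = 16*y^3 - 88*y^2 + 96*y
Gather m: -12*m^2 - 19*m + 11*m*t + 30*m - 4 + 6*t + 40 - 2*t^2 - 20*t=-12*m^2 + m*(11*t + 11) - 2*t^2 - 14*t + 36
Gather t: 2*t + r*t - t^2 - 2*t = r*t - t^2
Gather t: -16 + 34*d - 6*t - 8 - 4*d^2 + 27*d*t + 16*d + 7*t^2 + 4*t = -4*d^2 + 50*d + 7*t^2 + t*(27*d - 2) - 24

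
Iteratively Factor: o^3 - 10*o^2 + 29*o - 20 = (o - 1)*(o^2 - 9*o + 20) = (o - 5)*(o - 1)*(o - 4)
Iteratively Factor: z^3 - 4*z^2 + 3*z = (z - 3)*(z^2 - z) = z*(z - 3)*(z - 1)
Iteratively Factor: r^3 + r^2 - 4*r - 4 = (r + 2)*(r^2 - r - 2) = (r + 1)*(r + 2)*(r - 2)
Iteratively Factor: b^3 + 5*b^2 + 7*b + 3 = (b + 1)*(b^2 + 4*b + 3) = (b + 1)*(b + 3)*(b + 1)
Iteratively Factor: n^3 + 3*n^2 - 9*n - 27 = (n - 3)*(n^2 + 6*n + 9) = (n - 3)*(n + 3)*(n + 3)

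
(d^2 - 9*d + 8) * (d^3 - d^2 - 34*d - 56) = d^5 - 10*d^4 - 17*d^3 + 242*d^2 + 232*d - 448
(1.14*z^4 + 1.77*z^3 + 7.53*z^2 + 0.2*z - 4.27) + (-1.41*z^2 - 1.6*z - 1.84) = 1.14*z^4 + 1.77*z^3 + 6.12*z^2 - 1.4*z - 6.11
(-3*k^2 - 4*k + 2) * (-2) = 6*k^2 + 8*k - 4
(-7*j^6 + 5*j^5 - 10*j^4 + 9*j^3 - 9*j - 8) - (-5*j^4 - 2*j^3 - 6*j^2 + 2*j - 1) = -7*j^6 + 5*j^5 - 5*j^4 + 11*j^3 + 6*j^2 - 11*j - 7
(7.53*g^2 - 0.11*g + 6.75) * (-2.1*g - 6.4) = -15.813*g^3 - 47.961*g^2 - 13.471*g - 43.2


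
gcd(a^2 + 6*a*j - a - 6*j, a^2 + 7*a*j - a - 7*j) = a - 1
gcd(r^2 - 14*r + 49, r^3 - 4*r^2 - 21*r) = r - 7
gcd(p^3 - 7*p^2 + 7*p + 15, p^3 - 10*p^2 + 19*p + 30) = p^2 - 4*p - 5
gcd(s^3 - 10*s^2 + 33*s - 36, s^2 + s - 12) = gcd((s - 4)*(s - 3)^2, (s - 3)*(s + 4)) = s - 3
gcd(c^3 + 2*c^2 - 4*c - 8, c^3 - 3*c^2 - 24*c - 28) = c^2 + 4*c + 4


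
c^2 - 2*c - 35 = (c - 7)*(c + 5)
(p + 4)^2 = p^2 + 8*p + 16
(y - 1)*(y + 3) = y^2 + 2*y - 3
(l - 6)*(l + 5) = l^2 - l - 30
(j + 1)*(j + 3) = j^2 + 4*j + 3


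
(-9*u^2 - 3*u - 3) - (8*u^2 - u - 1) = -17*u^2 - 2*u - 2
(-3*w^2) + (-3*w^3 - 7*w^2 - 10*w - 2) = -3*w^3 - 10*w^2 - 10*w - 2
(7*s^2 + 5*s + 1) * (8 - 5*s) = -35*s^3 + 31*s^2 + 35*s + 8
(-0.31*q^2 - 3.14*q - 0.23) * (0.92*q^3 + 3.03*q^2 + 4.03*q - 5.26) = -0.2852*q^5 - 3.8281*q^4 - 10.9751*q^3 - 11.7205*q^2 + 15.5895*q + 1.2098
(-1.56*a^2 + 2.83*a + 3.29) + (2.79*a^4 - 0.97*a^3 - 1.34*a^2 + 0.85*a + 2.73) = 2.79*a^4 - 0.97*a^3 - 2.9*a^2 + 3.68*a + 6.02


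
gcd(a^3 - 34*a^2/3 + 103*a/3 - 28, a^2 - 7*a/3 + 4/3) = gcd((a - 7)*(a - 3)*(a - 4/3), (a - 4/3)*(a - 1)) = a - 4/3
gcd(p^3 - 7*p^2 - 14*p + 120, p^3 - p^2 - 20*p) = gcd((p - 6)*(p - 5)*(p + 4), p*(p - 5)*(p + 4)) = p^2 - p - 20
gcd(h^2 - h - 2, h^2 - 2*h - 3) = h + 1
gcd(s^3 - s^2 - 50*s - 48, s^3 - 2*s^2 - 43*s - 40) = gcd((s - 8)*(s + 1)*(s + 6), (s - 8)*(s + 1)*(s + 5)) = s^2 - 7*s - 8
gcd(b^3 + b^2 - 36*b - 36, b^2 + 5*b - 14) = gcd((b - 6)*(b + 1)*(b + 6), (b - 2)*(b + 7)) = 1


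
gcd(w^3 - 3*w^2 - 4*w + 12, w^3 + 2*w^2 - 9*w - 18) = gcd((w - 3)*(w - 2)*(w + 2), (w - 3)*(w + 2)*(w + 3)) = w^2 - w - 6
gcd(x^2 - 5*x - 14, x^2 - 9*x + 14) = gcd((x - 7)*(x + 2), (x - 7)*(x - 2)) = x - 7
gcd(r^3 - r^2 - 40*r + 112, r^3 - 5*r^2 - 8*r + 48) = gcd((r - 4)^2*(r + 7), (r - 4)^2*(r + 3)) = r^2 - 8*r + 16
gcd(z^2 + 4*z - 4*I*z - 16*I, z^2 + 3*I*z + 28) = z - 4*I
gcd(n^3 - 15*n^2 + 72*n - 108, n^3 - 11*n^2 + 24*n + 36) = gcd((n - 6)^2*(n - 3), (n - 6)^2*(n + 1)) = n^2 - 12*n + 36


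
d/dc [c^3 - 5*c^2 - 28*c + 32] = 3*c^2 - 10*c - 28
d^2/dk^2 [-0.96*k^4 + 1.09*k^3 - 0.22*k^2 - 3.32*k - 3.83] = -11.52*k^2 + 6.54*k - 0.44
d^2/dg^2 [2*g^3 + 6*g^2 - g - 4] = 12*g + 12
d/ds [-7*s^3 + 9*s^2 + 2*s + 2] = -21*s^2 + 18*s + 2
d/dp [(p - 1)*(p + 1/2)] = 2*p - 1/2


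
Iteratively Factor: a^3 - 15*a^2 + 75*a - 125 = (a - 5)*(a^2 - 10*a + 25) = (a - 5)^2*(a - 5)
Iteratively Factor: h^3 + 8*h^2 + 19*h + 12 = (h + 1)*(h^2 + 7*h + 12) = (h + 1)*(h + 4)*(h + 3)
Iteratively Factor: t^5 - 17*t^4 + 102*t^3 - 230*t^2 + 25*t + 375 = (t + 1)*(t^4 - 18*t^3 + 120*t^2 - 350*t + 375) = (t - 5)*(t + 1)*(t^3 - 13*t^2 + 55*t - 75) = (t - 5)^2*(t + 1)*(t^2 - 8*t + 15) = (t - 5)^2*(t - 3)*(t + 1)*(t - 5)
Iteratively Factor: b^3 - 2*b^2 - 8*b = (b - 4)*(b^2 + 2*b) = b*(b - 4)*(b + 2)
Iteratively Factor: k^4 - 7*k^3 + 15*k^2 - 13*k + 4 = (k - 1)*(k^3 - 6*k^2 + 9*k - 4) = (k - 1)^2*(k^2 - 5*k + 4) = (k - 4)*(k - 1)^2*(k - 1)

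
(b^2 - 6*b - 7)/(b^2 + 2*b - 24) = (b^2 - 6*b - 7)/(b^2 + 2*b - 24)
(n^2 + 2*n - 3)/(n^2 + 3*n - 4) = (n + 3)/(n + 4)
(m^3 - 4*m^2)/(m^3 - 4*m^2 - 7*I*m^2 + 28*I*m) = m/(m - 7*I)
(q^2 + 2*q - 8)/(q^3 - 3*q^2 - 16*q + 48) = (q - 2)/(q^2 - 7*q + 12)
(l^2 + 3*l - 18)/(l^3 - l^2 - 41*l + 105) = (l + 6)/(l^2 + 2*l - 35)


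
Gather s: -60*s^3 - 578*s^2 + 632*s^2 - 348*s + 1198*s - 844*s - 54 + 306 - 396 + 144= -60*s^3 + 54*s^2 + 6*s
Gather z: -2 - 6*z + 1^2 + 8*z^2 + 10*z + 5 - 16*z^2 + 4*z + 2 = -8*z^2 + 8*z + 6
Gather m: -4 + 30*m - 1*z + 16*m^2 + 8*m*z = 16*m^2 + m*(8*z + 30) - z - 4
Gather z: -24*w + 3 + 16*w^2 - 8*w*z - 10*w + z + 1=16*w^2 - 34*w + z*(1 - 8*w) + 4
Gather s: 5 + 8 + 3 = 16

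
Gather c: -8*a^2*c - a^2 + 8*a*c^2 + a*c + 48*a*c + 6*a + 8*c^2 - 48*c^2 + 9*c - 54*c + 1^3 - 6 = -a^2 + 6*a + c^2*(8*a - 40) + c*(-8*a^2 + 49*a - 45) - 5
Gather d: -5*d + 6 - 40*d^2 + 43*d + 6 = -40*d^2 + 38*d + 12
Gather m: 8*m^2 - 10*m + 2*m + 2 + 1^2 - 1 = 8*m^2 - 8*m + 2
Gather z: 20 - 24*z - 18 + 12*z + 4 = 6 - 12*z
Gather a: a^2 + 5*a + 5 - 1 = a^2 + 5*a + 4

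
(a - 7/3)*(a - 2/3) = a^2 - 3*a + 14/9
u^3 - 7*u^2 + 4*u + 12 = (u - 6)*(u - 2)*(u + 1)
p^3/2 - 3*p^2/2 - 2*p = p*(p/2 + 1/2)*(p - 4)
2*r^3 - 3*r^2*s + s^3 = (-r + s)^2*(2*r + s)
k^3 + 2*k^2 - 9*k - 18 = (k - 3)*(k + 2)*(k + 3)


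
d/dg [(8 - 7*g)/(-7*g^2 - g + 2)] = (49*g^2 + 7*g - (7*g - 8)*(14*g + 1) - 14)/(7*g^2 + g - 2)^2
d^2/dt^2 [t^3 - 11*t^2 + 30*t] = 6*t - 22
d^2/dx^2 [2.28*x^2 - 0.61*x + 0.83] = 4.56000000000000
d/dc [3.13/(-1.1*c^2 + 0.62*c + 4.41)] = (6.886*c - 1.9406)/(-1.1*c^2 + 0.62*c + 4.41)^2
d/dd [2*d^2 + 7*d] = 4*d + 7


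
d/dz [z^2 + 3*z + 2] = 2*z + 3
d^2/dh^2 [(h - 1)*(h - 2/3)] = 2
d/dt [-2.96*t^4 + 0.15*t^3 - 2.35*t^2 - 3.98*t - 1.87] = -11.84*t^3 + 0.45*t^2 - 4.7*t - 3.98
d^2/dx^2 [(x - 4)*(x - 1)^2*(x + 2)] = 12*x^2 - 24*x - 6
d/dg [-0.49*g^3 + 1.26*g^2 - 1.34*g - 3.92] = -1.47*g^2 + 2.52*g - 1.34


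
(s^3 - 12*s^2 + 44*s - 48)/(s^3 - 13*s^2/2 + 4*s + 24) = 2*(s^2 - 8*s + 12)/(2*s^2 - 5*s - 12)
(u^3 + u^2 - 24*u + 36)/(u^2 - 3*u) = u + 4 - 12/u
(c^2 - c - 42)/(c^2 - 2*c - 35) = (c + 6)/(c + 5)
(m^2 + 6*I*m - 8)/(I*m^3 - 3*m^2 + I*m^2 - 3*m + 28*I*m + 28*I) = (-I*m^2 + 6*m + 8*I)/(m^3 + m^2*(1 + 3*I) + m*(28 + 3*I) + 28)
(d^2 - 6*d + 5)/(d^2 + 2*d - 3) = (d - 5)/(d + 3)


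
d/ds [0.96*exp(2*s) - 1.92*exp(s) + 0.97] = 1.92*(exp(s) - 1)*exp(s)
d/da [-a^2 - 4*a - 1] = -2*a - 4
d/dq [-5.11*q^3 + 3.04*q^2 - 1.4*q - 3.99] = -15.33*q^2 + 6.08*q - 1.4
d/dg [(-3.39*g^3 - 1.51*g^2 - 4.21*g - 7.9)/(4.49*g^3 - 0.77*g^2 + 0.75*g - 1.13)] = (7.105427357601e-15*g^5 + 9.3902*g^4 + 32.7208*g^3 + 113.5309*g^2 - 8.7534*g + 10.6823)/(20.1601*g^6 - 6.9146*g^5 + 7.3279*g^4 - 11.3024*g^3 + 2.3027*g^2 - 1.695*g + 1.2769)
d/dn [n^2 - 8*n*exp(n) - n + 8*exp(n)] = -8*n*exp(n) + 2*n - 1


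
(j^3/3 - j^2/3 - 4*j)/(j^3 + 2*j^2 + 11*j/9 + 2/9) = 3*j*(j^2 - j - 12)/(9*j^3 + 18*j^2 + 11*j + 2)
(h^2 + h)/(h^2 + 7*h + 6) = h/(h + 6)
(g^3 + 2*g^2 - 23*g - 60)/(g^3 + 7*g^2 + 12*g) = (g - 5)/g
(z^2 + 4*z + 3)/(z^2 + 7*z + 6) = (z + 3)/(z + 6)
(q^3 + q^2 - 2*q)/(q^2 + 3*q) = (q^2 + q - 2)/(q + 3)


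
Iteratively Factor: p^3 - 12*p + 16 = (p - 2)*(p^2 + 2*p - 8) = (p - 2)*(p + 4)*(p - 2)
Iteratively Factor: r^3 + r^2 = (r)*(r^2 + r) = r*(r + 1)*(r)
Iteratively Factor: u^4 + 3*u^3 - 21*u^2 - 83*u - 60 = (u + 1)*(u^3 + 2*u^2 - 23*u - 60) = (u + 1)*(u + 4)*(u^2 - 2*u - 15) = (u - 5)*(u + 1)*(u + 4)*(u + 3)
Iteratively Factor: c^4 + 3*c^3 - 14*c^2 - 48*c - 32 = (c + 4)*(c^3 - c^2 - 10*c - 8) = (c + 2)*(c + 4)*(c^2 - 3*c - 4) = (c - 4)*(c + 2)*(c + 4)*(c + 1)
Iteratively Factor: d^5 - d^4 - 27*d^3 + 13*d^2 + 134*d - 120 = (d - 2)*(d^4 + d^3 - 25*d^2 - 37*d + 60) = (d - 2)*(d - 1)*(d^3 + 2*d^2 - 23*d - 60) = (d - 2)*(d - 1)*(d + 4)*(d^2 - 2*d - 15) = (d - 5)*(d - 2)*(d - 1)*(d + 4)*(d + 3)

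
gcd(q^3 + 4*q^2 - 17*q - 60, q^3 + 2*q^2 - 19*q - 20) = q^2 + q - 20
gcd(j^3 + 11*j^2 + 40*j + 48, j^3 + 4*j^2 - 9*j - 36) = j^2 + 7*j + 12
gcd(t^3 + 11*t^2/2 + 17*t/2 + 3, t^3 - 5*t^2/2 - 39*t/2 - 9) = t^2 + 7*t/2 + 3/2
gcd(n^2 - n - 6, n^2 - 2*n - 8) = n + 2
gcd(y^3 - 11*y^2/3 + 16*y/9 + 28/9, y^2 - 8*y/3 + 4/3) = y - 2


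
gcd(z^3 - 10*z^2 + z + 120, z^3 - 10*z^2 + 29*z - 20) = z - 5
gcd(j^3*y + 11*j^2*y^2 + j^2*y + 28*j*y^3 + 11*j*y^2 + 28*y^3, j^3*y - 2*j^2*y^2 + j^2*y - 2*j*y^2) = j*y + y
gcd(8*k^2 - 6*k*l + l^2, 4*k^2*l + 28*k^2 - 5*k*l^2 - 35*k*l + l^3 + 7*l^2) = 4*k - l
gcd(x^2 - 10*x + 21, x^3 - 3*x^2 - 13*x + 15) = 1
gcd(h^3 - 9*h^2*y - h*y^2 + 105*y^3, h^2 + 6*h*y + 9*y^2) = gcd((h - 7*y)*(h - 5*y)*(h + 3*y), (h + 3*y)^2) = h + 3*y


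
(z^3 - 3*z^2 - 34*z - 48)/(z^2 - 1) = (z^3 - 3*z^2 - 34*z - 48)/(z^2 - 1)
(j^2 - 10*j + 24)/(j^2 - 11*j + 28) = (j - 6)/(j - 7)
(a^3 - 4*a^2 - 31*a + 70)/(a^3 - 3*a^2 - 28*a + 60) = (a - 7)/(a - 6)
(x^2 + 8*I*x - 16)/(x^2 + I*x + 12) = (x + 4*I)/(x - 3*I)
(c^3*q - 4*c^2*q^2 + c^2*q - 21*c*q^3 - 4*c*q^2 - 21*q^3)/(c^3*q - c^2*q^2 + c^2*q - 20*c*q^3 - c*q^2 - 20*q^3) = (-c^2 + 4*c*q + 21*q^2)/(-c^2 + c*q + 20*q^2)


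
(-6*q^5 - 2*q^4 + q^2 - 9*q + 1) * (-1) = 6*q^5 + 2*q^4 - q^2 + 9*q - 1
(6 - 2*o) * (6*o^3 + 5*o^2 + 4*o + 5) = -12*o^4 + 26*o^3 + 22*o^2 + 14*o + 30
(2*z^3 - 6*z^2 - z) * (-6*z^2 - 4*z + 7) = -12*z^5 + 28*z^4 + 44*z^3 - 38*z^2 - 7*z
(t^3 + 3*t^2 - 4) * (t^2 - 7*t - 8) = t^5 - 4*t^4 - 29*t^3 - 28*t^2 + 28*t + 32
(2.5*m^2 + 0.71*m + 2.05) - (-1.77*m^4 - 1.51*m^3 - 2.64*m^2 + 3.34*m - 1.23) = 1.77*m^4 + 1.51*m^3 + 5.14*m^2 - 2.63*m + 3.28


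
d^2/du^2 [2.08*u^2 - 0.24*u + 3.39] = 4.16000000000000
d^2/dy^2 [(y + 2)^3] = 6*y + 12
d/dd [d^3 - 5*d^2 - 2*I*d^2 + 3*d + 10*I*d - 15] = 3*d^2 - 10*d - 4*I*d + 3 + 10*I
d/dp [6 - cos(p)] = sin(p)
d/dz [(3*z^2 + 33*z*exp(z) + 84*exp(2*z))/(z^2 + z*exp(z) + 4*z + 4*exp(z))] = 3*(-(z^2 + 11*z*exp(z) + 28*exp(2*z))*(z*exp(z) + 2*z + 5*exp(z) + 4) + (z^2 + z*exp(z) + 4*z + 4*exp(z))*(11*z*exp(z) + 2*z + 56*exp(2*z) + 11*exp(z)))/(z^2 + z*exp(z) + 4*z + 4*exp(z))^2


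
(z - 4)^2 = z^2 - 8*z + 16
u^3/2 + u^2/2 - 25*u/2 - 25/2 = (u/2 + 1/2)*(u - 5)*(u + 5)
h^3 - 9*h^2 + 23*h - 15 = (h - 5)*(h - 3)*(h - 1)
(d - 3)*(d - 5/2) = d^2 - 11*d/2 + 15/2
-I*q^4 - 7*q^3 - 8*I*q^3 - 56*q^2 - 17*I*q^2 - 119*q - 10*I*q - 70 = (q + 2)*(q + 5)*(q - 7*I)*(-I*q - I)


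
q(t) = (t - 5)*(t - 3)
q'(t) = 2*t - 8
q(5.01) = 0.02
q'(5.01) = 2.02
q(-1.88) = 33.57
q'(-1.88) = -11.76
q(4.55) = -0.70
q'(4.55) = 1.10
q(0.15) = 13.82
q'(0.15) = -7.70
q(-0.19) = 16.56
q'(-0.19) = -8.38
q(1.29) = 6.34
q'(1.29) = -5.42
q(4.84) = -0.29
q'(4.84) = 1.68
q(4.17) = -0.97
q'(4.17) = 0.34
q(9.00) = 24.00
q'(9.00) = 10.00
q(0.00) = 15.00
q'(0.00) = -8.00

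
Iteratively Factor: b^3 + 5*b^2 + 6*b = (b)*(b^2 + 5*b + 6) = b*(b + 3)*(b + 2)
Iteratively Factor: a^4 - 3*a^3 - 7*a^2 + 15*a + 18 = (a + 2)*(a^3 - 5*a^2 + 3*a + 9) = (a - 3)*(a + 2)*(a^2 - 2*a - 3) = (a - 3)^2*(a + 2)*(a + 1)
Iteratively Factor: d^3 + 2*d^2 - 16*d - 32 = (d + 2)*(d^2 - 16) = (d + 2)*(d + 4)*(d - 4)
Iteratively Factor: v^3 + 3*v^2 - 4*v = (v - 1)*(v^2 + 4*v) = (v - 1)*(v + 4)*(v)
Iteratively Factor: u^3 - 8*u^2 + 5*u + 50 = (u + 2)*(u^2 - 10*u + 25) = (u - 5)*(u + 2)*(u - 5)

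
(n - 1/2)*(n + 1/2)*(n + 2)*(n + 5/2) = n^4 + 9*n^3/2 + 19*n^2/4 - 9*n/8 - 5/4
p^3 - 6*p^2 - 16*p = p*(p - 8)*(p + 2)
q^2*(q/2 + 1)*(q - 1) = q^4/2 + q^3/2 - q^2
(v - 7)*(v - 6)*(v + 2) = v^3 - 11*v^2 + 16*v + 84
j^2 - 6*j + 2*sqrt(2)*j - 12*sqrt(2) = (j - 6)*(j + 2*sqrt(2))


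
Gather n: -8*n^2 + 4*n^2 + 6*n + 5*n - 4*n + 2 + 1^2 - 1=-4*n^2 + 7*n + 2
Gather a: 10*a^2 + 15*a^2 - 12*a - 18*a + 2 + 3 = 25*a^2 - 30*a + 5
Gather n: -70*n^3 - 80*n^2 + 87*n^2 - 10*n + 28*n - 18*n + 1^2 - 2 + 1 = -70*n^3 + 7*n^2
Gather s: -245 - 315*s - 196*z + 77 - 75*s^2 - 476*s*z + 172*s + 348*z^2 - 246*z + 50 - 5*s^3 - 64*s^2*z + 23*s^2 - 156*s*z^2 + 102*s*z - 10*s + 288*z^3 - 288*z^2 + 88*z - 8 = -5*s^3 + s^2*(-64*z - 52) + s*(-156*z^2 - 374*z - 153) + 288*z^3 + 60*z^2 - 354*z - 126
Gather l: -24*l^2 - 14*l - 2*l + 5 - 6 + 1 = -24*l^2 - 16*l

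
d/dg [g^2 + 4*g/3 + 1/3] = 2*g + 4/3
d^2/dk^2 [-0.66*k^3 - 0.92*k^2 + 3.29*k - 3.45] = -3.96*k - 1.84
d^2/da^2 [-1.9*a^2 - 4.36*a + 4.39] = -3.80000000000000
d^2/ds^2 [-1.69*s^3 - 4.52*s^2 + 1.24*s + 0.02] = -10.14*s - 9.04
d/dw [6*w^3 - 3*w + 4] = 18*w^2 - 3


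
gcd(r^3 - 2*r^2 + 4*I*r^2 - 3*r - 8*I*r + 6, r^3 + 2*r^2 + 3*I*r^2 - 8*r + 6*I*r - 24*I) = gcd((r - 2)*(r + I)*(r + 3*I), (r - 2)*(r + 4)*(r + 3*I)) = r^2 + r*(-2 + 3*I) - 6*I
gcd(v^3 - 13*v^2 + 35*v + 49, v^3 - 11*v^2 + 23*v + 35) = v^2 - 6*v - 7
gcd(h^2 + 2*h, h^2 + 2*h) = h^2 + 2*h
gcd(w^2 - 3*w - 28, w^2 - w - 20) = w + 4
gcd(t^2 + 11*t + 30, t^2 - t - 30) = t + 5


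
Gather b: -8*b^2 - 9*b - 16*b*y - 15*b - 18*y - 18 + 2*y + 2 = -8*b^2 + b*(-16*y - 24) - 16*y - 16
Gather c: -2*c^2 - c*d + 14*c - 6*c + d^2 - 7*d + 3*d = -2*c^2 + c*(8 - d) + d^2 - 4*d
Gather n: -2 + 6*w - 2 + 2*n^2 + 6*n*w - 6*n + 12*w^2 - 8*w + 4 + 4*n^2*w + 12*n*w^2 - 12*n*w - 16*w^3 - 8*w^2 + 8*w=n^2*(4*w + 2) + n*(12*w^2 - 6*w - 6) - 16*w^3 + 4*w^2 + 6*w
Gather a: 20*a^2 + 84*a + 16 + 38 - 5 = 20*a^2 + 84*a + 49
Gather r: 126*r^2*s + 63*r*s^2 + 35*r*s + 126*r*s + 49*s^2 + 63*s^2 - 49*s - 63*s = 126*r^2*s + r*(63*s^2 + 161*s) + 112*s^2 - 112*s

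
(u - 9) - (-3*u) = 4*u - 9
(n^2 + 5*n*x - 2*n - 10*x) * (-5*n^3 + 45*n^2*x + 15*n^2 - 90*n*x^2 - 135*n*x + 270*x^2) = -5*n^5 + 20*n^4*x + 25*n^4 + 135*n^3*x^2 - 100*n^3*x - 30*n^3 - 450*n^2*x^3 - 675*n^2*x^2 + 120*n^2*x + 2250*n*x^3 + 810*n*x^2 - 2700*x^3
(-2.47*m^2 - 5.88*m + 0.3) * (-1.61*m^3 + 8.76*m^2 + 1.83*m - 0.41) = 3.9767*m^5 - 12.1704*m^4 - 56.5119*m^3 - 7.1197*m^2 + 2.9598*m - 0.123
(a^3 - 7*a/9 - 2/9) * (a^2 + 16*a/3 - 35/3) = a^5 + 16*a^4/3 - 112*a^3/9 - 118*a^2/27 + 71*a/9 + 70/27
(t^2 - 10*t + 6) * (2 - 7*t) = -7*t^3 + 72*t^2 - 62*t + 12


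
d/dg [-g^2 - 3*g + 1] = -2*g - 3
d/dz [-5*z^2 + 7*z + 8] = 7 - 10*z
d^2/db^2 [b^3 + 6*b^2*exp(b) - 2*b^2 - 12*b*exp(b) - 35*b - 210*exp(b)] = 6*b^2*exp(b) + 12*b*exp(b) + 6*b - 222*exp(b) - 4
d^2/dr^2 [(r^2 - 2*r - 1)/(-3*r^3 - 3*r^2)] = 2*(-r^4 + 6*r^3 + 12*r^2 + 10*r + 3)/(3*r^4*(r^3 + 3*r^2 + 3*r + 1))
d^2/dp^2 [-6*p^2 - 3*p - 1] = -12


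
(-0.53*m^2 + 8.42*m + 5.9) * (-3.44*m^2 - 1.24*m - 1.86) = 1.8232*m^4 - 28.3076*m^3 - 29.751*m^2 - 22.9772*m - 10.974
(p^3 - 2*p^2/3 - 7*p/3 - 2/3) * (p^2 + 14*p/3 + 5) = p^5 + 4*p^4 - 4*p^3/9 - 134*p^2/9 - 133*p/9 - 10/3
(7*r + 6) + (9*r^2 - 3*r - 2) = 9*r^2 + 4*r + 4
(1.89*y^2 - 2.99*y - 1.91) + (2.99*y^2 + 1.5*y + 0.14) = 4.88*y^2 - 1.49*y - 1.77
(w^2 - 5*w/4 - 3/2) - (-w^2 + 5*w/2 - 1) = 2*w^2 - 15*w/4 - 1/2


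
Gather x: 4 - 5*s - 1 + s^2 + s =s^2 - 4*s + 3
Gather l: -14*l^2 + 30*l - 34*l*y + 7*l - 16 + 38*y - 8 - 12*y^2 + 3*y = -14*l^2 + l*(37 - 34*y) - 12*y^2 + 41*y - 24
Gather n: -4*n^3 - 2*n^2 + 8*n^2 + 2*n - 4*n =-4*n^3 + 6*n^2 - 2*n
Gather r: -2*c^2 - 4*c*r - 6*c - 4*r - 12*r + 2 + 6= -2*c^2 - 6*c + r*(-4*c - 16) + 8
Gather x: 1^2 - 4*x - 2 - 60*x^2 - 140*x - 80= -60*x^2 - 144*x - 81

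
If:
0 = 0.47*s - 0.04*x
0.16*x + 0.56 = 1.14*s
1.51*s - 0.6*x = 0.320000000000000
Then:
No Solution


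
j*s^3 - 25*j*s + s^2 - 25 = (s - 5)*(s + 5)*(j*s + 1)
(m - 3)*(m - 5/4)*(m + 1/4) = m^3 - 4*m^2 + 43*m/16 + 15/16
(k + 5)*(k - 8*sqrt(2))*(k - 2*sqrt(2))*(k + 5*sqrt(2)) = k^4 - 5*sqrt(2)*k^3 + 5*k^3 - 68*k^2 - 25*sqrt(2)*k^2 - 340*k + 160*sqrt(2)*k + 800*sqrt(2)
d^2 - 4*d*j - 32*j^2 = (d - 8*j)*(d + 4*j)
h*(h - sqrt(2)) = h^2 - sqrt(2)*h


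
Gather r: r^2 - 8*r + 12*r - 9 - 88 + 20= r^2 + 4*r - 77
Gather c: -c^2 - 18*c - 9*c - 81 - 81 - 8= -c^2 - 27*c - 170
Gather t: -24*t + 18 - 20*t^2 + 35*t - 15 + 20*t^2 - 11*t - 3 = 0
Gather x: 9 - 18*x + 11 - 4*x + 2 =22 - 22*x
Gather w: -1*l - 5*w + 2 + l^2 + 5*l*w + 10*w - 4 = l^2 - l + w*(5*l + 5) - 2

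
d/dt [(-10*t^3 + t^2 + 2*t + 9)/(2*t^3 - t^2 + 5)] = 2*(4*t^4 - 4*t^3 - 101*t^2 + 14*t + 5)/(4*t^6 - 4*t^5 + t^4 + 20*t^3 - 10*t^2 + 25)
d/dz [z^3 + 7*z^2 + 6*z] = 3*z^2 + 14*z + 6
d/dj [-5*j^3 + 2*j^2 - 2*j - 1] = -15*j^2 + 4*j - 2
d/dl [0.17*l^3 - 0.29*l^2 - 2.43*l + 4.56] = 0.51*l^2 - 0.58*l - 2.43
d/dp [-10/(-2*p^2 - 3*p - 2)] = 10*(-4*p - 3)/(2*p^2 + 3*p + 2)^2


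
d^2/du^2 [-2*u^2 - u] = -4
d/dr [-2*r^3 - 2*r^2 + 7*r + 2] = -6*r^2 - 4*r + 7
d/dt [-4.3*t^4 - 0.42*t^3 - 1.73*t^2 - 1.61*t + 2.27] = -17.2*t^3 - 1.26*t^2 - 3.46*t - 1.61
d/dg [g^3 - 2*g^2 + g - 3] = 3*g^2 - 4*g + 1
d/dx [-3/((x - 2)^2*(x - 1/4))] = 24*(6*x - 5)/((x - 2)^3*(4*x - 1)^2)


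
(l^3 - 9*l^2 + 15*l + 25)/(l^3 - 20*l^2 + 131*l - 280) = (l^2 - 4*l - 5)/(l^2 - 15*l + 56)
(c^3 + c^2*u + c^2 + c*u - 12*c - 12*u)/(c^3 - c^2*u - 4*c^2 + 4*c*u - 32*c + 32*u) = (-c^2 - c*u + 3*c + 3*u)/(-c^2 + c*u + 8*c - 8*u)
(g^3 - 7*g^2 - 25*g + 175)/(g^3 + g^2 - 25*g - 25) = (g - 7)/(g + 1)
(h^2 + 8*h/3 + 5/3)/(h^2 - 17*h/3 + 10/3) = (3*h^2 + 8*h + 5)/(3*h^2 - 17*h + 10)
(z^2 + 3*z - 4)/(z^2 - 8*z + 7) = (z + 4)/(z - 7)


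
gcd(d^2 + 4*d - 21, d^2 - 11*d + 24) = d - 3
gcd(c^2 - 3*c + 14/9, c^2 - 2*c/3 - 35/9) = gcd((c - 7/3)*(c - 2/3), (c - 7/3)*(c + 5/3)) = c - 7/3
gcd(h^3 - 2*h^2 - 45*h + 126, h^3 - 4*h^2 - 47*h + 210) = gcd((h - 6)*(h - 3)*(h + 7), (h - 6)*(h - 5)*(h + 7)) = h^2 + h - 42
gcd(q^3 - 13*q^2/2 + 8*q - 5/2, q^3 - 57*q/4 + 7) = q - 1/2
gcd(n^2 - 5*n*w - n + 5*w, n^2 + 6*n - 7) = n - 1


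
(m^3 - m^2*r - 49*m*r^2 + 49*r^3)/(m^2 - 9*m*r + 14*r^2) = (-m^2 - 6*m*r + 7*r^2)/(-m + 2*r)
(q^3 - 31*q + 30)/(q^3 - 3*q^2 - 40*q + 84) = (q^2 - 6*q + 5)/(q^2 - 9*q + 14)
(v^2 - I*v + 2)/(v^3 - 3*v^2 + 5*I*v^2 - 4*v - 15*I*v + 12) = (v - 2*I)/(v^2 + v*(-3 + 4*I) - 12*I)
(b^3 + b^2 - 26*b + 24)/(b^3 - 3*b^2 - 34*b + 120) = (b - 1)/(b - 5)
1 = 1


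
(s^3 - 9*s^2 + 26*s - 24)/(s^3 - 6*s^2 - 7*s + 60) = (s^2 - 5*s + 6)/(s^2 - 2*s - 15)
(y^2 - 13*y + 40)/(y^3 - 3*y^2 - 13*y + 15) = (y - 8)/(y^2 + 2*y - 3)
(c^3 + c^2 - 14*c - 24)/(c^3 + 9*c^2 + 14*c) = (c^2 - c - 12)/(c*(c + 7))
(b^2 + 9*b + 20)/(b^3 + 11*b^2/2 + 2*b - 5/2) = 2*(b + 4)/(2*b^2 + b - 1)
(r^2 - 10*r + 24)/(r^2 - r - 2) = (-r^2 + 10*r - 24)/(-r^2 + r + 2)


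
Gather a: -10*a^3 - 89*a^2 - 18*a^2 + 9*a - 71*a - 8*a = -10*a^3 - 107*a^2 - 70*a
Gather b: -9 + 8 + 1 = 0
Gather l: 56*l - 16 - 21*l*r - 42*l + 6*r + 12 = l*(14 - 21*r) + 6*r - 4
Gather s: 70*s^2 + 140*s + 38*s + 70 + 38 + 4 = 70*s^2 + 178*s + 112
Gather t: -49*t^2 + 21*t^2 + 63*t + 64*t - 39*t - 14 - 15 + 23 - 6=-28*t^2 + 88*t - 12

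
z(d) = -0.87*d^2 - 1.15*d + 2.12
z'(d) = -1.74*d - 1.15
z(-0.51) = 2.48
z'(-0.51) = -0.26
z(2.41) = -5.70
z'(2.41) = -5.34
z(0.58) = 1.16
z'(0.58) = -2.16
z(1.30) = -0.85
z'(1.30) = -3.41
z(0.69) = 0.91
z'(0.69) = -2.35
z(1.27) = -0.74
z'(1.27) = -3.36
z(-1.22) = 2.23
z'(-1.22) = 0.97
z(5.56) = -31.17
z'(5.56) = -10.82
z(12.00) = -136.96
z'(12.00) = -22.03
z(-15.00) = -176.38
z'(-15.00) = 24.95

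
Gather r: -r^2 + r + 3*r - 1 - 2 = -r^2 + 4*r - 3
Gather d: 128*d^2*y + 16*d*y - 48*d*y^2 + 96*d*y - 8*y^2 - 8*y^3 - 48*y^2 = 128*d^2*y + d*(-48*y^2 + 112*y) - 8*y^3 - 56*y^2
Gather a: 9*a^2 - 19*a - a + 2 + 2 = 9*a^2 - 20*a + 4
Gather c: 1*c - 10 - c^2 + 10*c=-c^2 + 11*c - 10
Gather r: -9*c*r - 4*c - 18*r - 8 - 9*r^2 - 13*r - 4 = -4*c - 9*r^2 + r*(-9*c - 31) - 12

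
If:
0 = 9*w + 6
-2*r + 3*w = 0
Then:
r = -1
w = -2/3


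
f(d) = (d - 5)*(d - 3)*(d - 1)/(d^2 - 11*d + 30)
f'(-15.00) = 0.97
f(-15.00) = -13.71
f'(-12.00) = 0.95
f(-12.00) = -10.83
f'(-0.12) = 0.60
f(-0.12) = -0.57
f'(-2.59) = 0.80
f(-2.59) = -2.34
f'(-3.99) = 0.85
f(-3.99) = -3.49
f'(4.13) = -3.29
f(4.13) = -1.89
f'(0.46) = 0.51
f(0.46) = -0.25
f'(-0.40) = 0.63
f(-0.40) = -0.74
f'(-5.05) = 0.88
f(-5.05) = -4.41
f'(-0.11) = 0.60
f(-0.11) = -0.56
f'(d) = (11 - 2*d)*(d - 5)*(d - 3)*(d - 1)/(d^2 - 11*d + 30)^2 + (d - 5)*(d - 3)/(d^2 - 11*d + 30) + (d - 5)*(d - 1)/(d^2 - 11*d + 30) + (d - 3)*(d - 1)/(d^2 - 11*d + 30) = (d^2 - 12*d + 21)/(d^2 - 12*d + 36)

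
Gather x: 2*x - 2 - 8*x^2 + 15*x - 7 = -8*x^2 + 17*x - 9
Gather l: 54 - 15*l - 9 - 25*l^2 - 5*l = -25*l^2 - 20*l + 45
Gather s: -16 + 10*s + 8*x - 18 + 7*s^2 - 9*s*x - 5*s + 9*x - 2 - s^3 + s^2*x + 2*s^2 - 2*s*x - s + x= -s^3 + s^2*(x + 9) + s*(4 - 11*x) + 18*x - 36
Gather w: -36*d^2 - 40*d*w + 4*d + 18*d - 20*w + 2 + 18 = -36*d^2 + 22*d + w*(-40*d - 20) + 20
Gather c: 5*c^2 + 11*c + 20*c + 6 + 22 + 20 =5*c^2 + 31*c + 48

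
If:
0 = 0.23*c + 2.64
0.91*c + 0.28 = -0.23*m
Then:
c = -11.48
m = 44.20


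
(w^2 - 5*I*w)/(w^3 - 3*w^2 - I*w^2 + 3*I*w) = (w - 5*I)/(w^2 - 3*w - I*w + 3*I)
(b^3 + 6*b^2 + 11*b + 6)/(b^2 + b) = b + 5 + 6/b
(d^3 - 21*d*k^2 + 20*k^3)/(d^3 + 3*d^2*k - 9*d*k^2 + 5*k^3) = (d - 4*k)/(d - k)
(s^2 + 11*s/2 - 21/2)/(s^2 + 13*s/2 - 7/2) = (2*s - 3)/(2*s - 1)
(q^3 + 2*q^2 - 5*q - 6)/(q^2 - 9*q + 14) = (q^2 + 4*q + 3)/(q - 7)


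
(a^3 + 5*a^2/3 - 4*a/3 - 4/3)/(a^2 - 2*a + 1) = (3*a^2 + 8*a + 4)/(3*(a - 1))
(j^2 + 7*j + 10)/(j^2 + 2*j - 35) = (j^2 + 7*j + 10)/(j^2 + 2*j - 35)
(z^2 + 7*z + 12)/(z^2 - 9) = (z + 4)/(z - 3)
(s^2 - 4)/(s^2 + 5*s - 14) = (s + 2)/(s + 7)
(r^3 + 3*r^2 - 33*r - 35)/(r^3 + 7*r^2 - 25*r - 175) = (r + 1)/(r + 5)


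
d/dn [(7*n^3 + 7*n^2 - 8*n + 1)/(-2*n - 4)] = (-14*n^3 - 49*n^2 - 28*n + 17)/(2*(n^2 + 4*n + 4))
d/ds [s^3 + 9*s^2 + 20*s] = 3*s^2 + 18*s + 20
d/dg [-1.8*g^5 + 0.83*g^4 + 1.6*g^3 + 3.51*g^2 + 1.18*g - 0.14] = -9.0*g^4 + 3.32*g^3 + 4.8*g^2 + 7.02*g + 1.18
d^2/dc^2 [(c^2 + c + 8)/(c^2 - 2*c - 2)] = 6*(c^3 + 10*c^2 - 14*c + 16)/(c^6 - 6*c^5 + 6*c^4 + 16*c^3 - 12*c^2 - 24*c - 8)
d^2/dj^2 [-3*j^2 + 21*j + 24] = -6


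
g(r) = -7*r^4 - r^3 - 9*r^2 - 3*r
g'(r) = -28*r^3 - 3*r^2 - 18*r - 3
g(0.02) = -0.06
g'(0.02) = -3.36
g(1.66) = -87.51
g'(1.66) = -169.23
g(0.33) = -2.09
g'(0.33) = -10.27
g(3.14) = -809.60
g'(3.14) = -955.95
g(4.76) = -3919.62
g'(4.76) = -3176.46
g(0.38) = -2.64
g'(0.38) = -11.81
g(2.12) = -197.74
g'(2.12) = -321.43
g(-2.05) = -146.68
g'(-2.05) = 262.52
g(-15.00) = -352980.00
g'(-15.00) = 94092.00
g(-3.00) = -612.00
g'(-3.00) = 780.00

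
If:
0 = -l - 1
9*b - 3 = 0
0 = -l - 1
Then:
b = 1/3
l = -1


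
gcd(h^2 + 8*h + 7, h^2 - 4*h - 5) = h + 1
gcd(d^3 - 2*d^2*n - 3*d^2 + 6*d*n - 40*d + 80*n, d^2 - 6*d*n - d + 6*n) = 1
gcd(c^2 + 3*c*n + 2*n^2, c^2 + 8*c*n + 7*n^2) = c + n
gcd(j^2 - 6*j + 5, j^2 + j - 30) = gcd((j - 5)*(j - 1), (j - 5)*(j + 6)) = j - 5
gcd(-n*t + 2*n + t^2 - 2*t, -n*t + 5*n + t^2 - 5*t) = -n + t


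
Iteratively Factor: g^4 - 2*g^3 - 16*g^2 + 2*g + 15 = (g + 1)*(g^3 - 3*g^2 - 13*g + 15) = (g - 5)*(g + 1)*(g^2 + 2*g - 3) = (g - 5)*(g + 1)*(g + 3)*(g - 1)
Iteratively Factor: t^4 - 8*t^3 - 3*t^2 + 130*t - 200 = (t + 4)*(t^3 - 12*t^2 + 45*t - 50) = (t - 2)*(t + 4)*(t^2 - 10*t + 25) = (t - 5)*(t - 2)*(t + 4)*(t - 5)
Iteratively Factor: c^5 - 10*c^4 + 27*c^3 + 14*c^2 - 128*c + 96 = (c - 3)*(c^4 - 7*c^3 + 6*c^2 + 32*c - 32) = (c - 4)*(c - 3)*(c^3 - 3*c^2 - 6*c + 8) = (c - 4)^2*(c - 3)*(c^2 + c - 2) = (c - 4)^2*(c - 3)*(c + 2)*(c - 1)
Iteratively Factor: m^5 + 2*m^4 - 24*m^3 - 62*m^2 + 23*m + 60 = (m - 5)*(m^4 + 7*m^3 + 11*m^2 - 7*m - 12) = (m - 5)*(m + 1)*(m^3 + 6*m^2 + 5*m - 12) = (m - 5)*(m + 1)*(m + 3)*(m^2 + 3*m - 4) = (m - 5)*(m + 1)*(m + 3)*(m + 4)*(m - 1)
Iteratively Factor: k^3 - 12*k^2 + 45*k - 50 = (k - 5)*(k^2 - 7*k + 10) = (k - 5)^2*(k - 2)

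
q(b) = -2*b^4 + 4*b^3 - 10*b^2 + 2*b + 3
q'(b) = -8*b^3 + 12*b^2 - 20*b + 2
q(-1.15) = -22.11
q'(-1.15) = 53.04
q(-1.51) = -46.99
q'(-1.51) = 87.10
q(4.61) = -711.72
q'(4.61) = -618.95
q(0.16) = 3.08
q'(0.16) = -0.93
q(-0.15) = 2.46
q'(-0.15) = 5.30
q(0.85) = -1.11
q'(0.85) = -11.24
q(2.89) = -117.71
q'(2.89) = -148.68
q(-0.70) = -5.15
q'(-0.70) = 24.62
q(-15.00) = -117027.00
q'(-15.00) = 30002.00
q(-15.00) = -117027.00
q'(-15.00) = 30002.00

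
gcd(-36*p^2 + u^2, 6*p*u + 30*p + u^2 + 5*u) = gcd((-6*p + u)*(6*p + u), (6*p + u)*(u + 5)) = 6*p + u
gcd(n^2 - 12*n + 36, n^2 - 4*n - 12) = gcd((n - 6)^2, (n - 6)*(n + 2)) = n - 6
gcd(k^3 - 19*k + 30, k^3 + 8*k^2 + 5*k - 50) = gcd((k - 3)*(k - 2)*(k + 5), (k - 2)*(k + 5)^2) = k^2 + 3*k - 10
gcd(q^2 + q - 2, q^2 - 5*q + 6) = 1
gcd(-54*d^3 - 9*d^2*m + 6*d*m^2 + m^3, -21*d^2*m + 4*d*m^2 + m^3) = 3*d - m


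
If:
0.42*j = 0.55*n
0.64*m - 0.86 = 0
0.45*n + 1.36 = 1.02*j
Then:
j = 2.01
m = 1.34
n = 1.54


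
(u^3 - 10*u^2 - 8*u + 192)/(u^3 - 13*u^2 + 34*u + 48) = (u + 4)/(u + 1)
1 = 1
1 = 1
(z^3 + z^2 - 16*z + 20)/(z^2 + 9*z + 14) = (z^3 + z^2 - 16*z + 20)/(z^2 + 9*z + 14)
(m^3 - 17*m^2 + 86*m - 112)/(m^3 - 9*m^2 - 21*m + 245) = (m^2 - 10*m + 16)/(m^2 - 2*m - 35)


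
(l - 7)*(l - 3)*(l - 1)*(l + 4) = l^4 - 7*l^3 - 13*l^2 + 103*l - 84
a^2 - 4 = (a - 2)*(a + 2)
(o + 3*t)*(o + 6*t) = o^2 + 9*o*t + 18*t^2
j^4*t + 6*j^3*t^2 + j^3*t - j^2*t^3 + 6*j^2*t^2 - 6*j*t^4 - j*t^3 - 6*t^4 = (j - t)*(j + t)*(j + 6*t)*(j*t + t)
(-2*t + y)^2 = 4*t^2 - 4*t*y + y^2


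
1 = 1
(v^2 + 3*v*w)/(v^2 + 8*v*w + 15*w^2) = v/(v + 5*w)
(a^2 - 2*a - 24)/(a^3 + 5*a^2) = (a^2 - 2*a - 24)/(a^2*(a + 5))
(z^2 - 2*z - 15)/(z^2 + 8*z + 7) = (z^2 - 2*z - 15)/(z^2 + 8*z + 7)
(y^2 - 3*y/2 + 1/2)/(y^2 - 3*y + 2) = (y - 1/2)/(y - 2)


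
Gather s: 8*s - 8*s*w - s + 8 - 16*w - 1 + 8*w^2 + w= s*(7 - 8*w) + 8*w^2 - 15*w + 7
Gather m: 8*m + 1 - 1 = 8*m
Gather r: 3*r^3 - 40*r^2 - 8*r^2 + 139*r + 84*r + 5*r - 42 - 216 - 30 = 3*r^3 - 48*r^2 + 228*r - 288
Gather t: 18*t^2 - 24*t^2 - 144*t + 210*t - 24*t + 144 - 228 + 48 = -6*t^2 + 42*t - 36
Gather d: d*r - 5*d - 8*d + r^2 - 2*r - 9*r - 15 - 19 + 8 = d*(r - 13) + r^2 - 11*r - 26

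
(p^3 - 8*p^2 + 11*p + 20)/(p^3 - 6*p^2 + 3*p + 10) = (p - 4)/(p - 2)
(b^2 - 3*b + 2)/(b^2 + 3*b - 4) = (b - 2)/(b + 4)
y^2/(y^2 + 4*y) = y/(y + 4)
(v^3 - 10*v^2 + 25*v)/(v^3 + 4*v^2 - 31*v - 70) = v*(v - 5)/(v^2 + 9*v + 14)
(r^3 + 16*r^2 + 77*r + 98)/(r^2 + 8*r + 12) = (r^2 + 14*r + 49)/(r + 6)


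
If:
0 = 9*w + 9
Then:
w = -1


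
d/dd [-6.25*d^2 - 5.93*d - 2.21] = -12.5*d - 5.93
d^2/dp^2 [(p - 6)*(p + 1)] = 2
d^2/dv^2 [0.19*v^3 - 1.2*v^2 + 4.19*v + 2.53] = 1.14*v - 2.4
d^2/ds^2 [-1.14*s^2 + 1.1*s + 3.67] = -2.28000000000000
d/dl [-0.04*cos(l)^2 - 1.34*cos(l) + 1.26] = (0.08*cos(l) + 1.34)*sin(l)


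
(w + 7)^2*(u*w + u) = u*w^3 + 15*u*w^2 + 63*u*w + 49*u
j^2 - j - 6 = (j - 3)*(j + 2)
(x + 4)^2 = x^2 + 8*x + 16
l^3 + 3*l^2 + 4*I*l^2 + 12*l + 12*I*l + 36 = (l + 3)*(l - 2*I)*(l + 6*I)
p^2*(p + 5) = p^3 + 5*p^2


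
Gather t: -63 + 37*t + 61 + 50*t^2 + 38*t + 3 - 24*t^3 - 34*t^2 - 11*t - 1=-24*t^3 + 16*t^2 + 64*t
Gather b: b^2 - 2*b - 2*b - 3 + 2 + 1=b^2 - 4*b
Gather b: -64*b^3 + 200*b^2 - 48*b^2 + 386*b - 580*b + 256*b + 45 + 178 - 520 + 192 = -64*b^3 + 152*b^2 + 62*b - 105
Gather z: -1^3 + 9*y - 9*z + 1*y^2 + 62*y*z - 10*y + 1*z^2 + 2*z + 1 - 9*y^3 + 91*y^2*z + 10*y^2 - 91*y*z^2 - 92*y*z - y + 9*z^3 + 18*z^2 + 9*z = -9*y^3 + 11*y^2 - 2*y + 9*z^3 + z^2*(19 - 91*y) + z*(91*y^2 - 30*y + 2)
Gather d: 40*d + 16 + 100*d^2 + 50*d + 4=100*d^2 + 90*d + 20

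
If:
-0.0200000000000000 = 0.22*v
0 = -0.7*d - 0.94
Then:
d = -1.34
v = -0.09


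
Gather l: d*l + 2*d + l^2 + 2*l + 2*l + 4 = 2*d + l^2 + l*(d + 4) + 4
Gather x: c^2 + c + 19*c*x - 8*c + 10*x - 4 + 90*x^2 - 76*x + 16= c^2 - 7*c + 90*x^2 + x*(19*c - 66) + 12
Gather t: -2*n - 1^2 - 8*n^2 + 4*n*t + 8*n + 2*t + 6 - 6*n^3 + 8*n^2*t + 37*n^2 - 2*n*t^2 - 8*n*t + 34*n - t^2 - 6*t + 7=-6*n^3 + 29*n^2 + 40*n + t^2*(-2*n - 1) + t*(8*n^2 - 4*n - 4) + 12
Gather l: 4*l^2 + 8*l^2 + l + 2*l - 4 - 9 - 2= 12*l^2 + 3*l - 15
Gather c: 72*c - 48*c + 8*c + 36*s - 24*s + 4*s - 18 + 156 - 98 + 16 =32*c + 16*s + 56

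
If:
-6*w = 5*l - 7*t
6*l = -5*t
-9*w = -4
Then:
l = -40/201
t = 16/67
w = 4/9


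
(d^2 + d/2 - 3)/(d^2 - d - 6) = (d - 3/2)/(d - 3)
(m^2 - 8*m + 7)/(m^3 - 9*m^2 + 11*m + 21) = (m - 1)/(m^2 - 2*m - 3)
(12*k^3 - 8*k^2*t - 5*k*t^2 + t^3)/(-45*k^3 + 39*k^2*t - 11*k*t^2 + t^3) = (-12*k^3 + 8*k^2*t + 5*k*t^2 - t^3)/(45*k^3 - 39*k^2*t + 11*k*t^2 - t^3)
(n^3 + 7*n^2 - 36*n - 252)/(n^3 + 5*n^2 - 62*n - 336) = (n - 6)/(n - 8)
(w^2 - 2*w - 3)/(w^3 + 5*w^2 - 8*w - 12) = (w - 3)/(w^2 + 4*w - 12)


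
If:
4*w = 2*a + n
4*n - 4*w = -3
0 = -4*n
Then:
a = 3/2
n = 0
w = 3/4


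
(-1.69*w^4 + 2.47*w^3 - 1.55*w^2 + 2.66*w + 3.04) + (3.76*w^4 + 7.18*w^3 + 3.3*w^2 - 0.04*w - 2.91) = 2.07*w^4 + 9.65*w^3 + 1.75*w^2 + 2.62*w + 0.13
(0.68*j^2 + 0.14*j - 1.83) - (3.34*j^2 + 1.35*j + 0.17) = -2.66*j^2 - 1.21*j - 2.0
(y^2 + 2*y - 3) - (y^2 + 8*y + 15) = -6*y - 18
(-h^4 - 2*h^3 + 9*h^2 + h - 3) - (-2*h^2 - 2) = -h^4 - 2*h^3 + 11*h^2 + h - 1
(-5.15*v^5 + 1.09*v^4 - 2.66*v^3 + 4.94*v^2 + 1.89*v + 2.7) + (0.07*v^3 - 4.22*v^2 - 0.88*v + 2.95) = -5.15*v^5 + 1.09*v^4 - 2.59*v^3 + 0.720000000000001*v^2 + 1.01*v + 5.65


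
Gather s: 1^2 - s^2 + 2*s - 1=-s^2 + 2*s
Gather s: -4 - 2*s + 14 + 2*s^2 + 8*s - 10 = 2*s^2 + 6*s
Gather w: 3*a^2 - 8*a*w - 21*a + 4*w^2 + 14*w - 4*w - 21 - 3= 3*a^2 - 21*a + 4*w^2 + w*(10 - 8*a) - 24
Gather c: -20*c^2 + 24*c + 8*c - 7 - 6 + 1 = -20*c^2 + 32*c - 12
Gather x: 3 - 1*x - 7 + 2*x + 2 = x - 2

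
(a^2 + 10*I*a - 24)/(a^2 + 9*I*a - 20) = (a + 6*I)/(a + 5*I)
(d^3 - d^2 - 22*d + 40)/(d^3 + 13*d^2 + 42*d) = (d^3 - d^2 - 22*d + 40)/(d*(d^2 + 13*d + 42))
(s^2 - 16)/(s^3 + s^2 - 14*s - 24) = (s + 4)/(s^2 + 5*s + 6)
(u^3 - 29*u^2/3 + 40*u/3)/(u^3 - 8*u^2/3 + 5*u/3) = (u - 8)/(u - 1)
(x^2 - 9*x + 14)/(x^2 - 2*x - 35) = (x - 2)/(x + 5)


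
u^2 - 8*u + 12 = (u - 6)*(u - 2)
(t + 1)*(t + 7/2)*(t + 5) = t^3 + 19*t^2/2 + 26*t + 35/2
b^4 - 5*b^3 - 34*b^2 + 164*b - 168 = (b - 7)*(b - 2)^2*(b + 6)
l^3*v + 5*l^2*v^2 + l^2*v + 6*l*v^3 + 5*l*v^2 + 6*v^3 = (l + 2*v)*(l + 3*v)*(l*v + v)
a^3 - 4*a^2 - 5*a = a*(a - 5)*(a + 1)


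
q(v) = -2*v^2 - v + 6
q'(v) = -4*v - 1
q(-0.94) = 5.17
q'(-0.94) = 2.76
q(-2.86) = -7.50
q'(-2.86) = 10.44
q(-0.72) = 5.68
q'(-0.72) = 1.88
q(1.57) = -0.50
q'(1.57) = -7.28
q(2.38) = -7.71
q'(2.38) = -10.52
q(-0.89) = 5.31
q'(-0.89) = 2.56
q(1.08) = 2.59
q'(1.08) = -5.32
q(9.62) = -188.71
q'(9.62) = -39.48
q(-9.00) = -147.00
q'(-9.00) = 35.00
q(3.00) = -15.00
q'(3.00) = -13.00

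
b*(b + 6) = b^2 + 6*b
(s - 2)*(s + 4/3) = s^2 - 2*s/3 - 8/3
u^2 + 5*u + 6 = (u + 2)*(u + 3)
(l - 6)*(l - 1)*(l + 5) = l^3 - 2*l^2 - 29*l + 30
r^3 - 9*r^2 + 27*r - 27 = (r - 3)^3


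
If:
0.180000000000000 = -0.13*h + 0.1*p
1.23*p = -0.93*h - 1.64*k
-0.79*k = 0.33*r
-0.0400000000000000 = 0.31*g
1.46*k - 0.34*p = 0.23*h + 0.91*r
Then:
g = -0.13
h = -0.88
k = 0.01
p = 0.66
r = -0.01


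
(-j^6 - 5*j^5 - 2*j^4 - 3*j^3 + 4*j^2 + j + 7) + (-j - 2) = -j^6 - 5*j^5 - 2*j^4 - 3*j^3 + 4*j^2 + 5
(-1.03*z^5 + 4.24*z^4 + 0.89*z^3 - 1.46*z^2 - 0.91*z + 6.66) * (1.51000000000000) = -1.5553*z^5 + 6.4024*z^4 + 1.3439*z^3 - 2.2046*z^2 - 1.3741*z + 10.0566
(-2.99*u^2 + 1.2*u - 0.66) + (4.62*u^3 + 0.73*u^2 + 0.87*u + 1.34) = 4.62*u^3 - 2.26*u^2 + 2.07*u + 0.68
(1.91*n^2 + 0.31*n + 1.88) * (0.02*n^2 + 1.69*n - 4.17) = 0.0382*n^4 + 3.2341*n^3 - 7.4032*n^2 + 1.8845*n - 7.8396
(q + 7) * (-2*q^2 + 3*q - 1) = -2*q^3 - 11*q^2 + 20*q - 7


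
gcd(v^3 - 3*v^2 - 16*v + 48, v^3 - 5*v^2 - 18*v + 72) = v^2 + v - 12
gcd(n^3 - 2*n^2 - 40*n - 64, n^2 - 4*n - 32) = n^2 - 4*n - 32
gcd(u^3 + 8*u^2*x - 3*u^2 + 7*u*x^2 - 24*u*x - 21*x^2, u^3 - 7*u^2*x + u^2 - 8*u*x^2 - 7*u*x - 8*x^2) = u + x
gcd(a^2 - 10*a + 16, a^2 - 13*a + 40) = a - 8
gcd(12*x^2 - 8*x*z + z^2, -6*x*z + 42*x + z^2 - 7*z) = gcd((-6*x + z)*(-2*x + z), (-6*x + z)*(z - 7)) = 6*x - z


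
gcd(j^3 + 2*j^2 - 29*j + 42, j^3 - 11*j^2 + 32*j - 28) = j - 2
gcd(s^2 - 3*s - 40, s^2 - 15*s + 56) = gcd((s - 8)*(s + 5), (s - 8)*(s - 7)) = s - 8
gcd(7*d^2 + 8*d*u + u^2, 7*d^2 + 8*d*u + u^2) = 7*d^2 + 8*d*u + u^2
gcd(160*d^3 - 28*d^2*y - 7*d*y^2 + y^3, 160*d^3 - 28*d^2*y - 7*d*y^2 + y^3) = 160*d^3 - 28*d^2*y - 7*d*y^2 + y^3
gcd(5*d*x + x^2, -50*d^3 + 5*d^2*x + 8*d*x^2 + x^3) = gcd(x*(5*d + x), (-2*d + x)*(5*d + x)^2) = 5*d + x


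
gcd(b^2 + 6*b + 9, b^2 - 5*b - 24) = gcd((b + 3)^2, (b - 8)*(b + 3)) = b + 3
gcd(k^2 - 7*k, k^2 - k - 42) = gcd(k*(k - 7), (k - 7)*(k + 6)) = k - 7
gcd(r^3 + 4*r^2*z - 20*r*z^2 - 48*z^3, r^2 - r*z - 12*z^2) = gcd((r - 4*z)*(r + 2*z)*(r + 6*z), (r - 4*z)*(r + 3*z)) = -r + 4*z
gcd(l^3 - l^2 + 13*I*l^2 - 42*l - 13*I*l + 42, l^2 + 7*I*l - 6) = l + 6*I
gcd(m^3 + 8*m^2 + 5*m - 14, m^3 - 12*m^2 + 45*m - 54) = 1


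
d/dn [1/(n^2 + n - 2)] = (-2*n - 1)/(n^2 + n - 2)^2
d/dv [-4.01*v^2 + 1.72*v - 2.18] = 1.72 - 8.02*v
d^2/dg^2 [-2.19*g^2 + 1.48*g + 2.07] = -4.38000000000000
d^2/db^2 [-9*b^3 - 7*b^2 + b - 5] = -54*b - 14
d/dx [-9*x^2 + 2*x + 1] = 2 - 18*x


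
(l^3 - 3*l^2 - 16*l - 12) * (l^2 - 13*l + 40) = l^5 - 16*l^4 + 63*l^3 + 76*l^2 - 484*l - 480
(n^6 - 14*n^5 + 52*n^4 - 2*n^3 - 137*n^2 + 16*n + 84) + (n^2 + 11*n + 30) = n^6 - 14*n^5 + 52*n^4 - 2*n^3 - 136*n^2 + 27*n + 114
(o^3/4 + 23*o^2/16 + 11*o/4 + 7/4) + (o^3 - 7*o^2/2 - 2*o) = 5*o^3/4 - 33*o^2/16 + 3*o/4 + 7/4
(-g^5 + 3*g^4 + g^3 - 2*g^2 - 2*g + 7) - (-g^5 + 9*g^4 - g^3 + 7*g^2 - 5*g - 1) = -6*g^4 + 2*g^3 - 9*g^2 + 3*g + 8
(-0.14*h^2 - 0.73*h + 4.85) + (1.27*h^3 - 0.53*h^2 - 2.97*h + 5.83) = 1.27*h^3 - 0.67*h^2 - 3.7*h + 10.68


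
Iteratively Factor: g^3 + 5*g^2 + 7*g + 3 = (g + 3)*(g^2 + 2*g + 1) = (g + 1)*(g + 3)*(g + 1)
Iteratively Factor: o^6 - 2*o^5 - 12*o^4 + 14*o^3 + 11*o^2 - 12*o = (o - 1)*(o^5 - o^4 - 13*o^3 + o^2 + 12*o) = o*(o - 1)*(o^4 - o^3 - 13*o^2 + o + 12) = o*(o - 1)*(o + 1)*(o^3 - 2*o^2 - 11*o + 12) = o*(o - 1)^2*(o + 1)*(o^2 - o - 12) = o*(o - 4)*(o - 1)^2*(o + 1)*(o + 3)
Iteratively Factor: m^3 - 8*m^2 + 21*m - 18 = (m - 3)*(m^2 - 5*m + 6) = (m - 3)*(m - 2)*(m - 3)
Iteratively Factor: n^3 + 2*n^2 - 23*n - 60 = (n - 5)*(n^2 + 7*n + 12) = (n - 5)*(n + 4)*(n + 3)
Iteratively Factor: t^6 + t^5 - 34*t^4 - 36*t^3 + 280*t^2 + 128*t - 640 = (t - 5)*(t^5 + 6*t^4 - 4*t^3 - 56*t^2 + 128) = (t - 5)*(t + 2)*(t^4 + 4*t^3 - 12*t^2 - 32*t + 64) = (t - 5)*(t - 2)*(t + 2)*(t^3 + 6*t^2 - 32) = (t - 5)*(t - 2)*(t + 2)*(t + 4)*(t^2 + 2*t - 8) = (t - 5)*(t - 2)*(t + 2)*(t + 4)^2*(t - 2)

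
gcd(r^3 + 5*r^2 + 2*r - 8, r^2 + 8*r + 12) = r + 2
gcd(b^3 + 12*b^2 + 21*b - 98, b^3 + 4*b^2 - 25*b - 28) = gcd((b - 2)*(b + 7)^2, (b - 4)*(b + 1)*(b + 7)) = b + 7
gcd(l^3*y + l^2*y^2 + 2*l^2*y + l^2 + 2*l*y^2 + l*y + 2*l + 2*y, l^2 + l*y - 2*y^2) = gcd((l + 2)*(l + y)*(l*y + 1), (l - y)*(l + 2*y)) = 1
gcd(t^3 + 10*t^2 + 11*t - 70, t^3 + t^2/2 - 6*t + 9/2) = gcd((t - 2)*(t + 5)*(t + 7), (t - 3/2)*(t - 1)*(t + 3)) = 1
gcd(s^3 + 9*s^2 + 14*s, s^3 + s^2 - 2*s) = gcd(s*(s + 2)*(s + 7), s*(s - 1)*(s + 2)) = s^2 + 2*s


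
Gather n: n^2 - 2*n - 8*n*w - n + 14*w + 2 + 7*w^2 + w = n^2 + n*(-8*w - 3) + 7*w^2 + 15*w + 2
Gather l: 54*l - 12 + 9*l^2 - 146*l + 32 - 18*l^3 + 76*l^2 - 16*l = -18*l^3 + 85*l^2 - 108*l + 20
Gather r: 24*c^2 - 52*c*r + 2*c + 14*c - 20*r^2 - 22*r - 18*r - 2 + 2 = 24*c^2 + 16*c - 20*r^2 + r*(-52*c - 40)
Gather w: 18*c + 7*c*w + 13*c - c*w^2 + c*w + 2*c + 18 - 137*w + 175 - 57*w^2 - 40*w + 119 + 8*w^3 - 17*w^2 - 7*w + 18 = 33*c + 8*w^3 + w^2*(-c - 74) + w*(8*c - 184) + 330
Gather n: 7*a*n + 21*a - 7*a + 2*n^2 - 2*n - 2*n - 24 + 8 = 14*a + 2*n^2 + n*(7*a - 4) - 16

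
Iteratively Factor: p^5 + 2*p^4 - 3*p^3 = (p)*(p^4 + 2*p^3 - 3*p^2) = p*(p - 1)*(p^3 + 3*p^2) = p^2*(p - 1)*(p^2 + 3*p) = p^3*(p - 1)*(p + 3)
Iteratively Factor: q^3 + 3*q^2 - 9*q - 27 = (q - 3)*(q^2 + 6*q + 9) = (q - 3)*(q + 3)*(q + 3)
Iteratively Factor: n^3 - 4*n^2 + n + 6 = (n - 2)*(n^2 - 2*n - 3) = (n - 2)*(n + 1)*(n - 3)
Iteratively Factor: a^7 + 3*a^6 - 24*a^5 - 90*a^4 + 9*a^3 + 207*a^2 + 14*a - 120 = (a - 1)*(a^6 + 4*a^5 - 20*a^4 - 110*a^3 - 101*a^2 + 106*a + 120) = (a - 1)*(a + 4)*(a^5 - 20*a^3 - 30*a^2 + 19*a + 30) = (a - 1)*(a + 1)*(a + 4)*(a^4 - a^3 - 19*a^2 - 11*a + 30) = (a - 1)*(a + 1)*(a + 2)*(a + 4)*(a^3 - 3*a^2 - 13*a + 15) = (a - 1)*(a + 1)*(a + 2)*(a + 3)*(a + 4)*(a^2 - 6*a + 5) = (a - 5)*(a - 1)*(a + 1)*(a + 2)*(a + 3)*(a + 4)*(a - 1)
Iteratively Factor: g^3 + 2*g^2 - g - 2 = (g - 1)*(g^2 + 3*g + 2) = (g - 1)*(g + 2)*(g + 1)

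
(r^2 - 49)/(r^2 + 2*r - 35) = (r - 7)/(r - 5)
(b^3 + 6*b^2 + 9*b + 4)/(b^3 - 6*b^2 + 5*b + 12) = (b^2 + 5*b + 4)/(b^2 - 7*b + 12)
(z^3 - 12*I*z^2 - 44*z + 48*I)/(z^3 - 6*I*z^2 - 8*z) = (z - 6*I)/z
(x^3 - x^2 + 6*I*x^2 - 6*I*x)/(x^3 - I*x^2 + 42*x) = (x - 1)/(x - 7*I)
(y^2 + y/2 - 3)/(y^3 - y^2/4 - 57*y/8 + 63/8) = 4*(y + 2)/(4*y^2 + 5*y - 21)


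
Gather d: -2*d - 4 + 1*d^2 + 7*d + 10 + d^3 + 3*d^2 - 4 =d^3 + 4*d^2 + 5*d + 2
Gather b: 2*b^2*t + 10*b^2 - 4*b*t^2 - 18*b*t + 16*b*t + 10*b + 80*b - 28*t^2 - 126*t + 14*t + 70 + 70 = b^2*(2*t + 10) + b*(-4*t^2 - 2*t + 90) - 28*t^2 - 112*t + 140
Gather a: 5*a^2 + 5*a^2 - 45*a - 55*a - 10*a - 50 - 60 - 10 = 10*a^2 - 110*a - 120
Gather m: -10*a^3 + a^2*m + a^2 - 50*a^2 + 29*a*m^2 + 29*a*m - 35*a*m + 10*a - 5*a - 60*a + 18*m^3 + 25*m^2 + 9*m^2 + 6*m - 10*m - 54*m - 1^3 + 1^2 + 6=-10*a^3 - 49*a^2 - 55*a + 18*m^3 + m^2*(29*a + 34) + m*(a^2 - 6*a - 58) + 6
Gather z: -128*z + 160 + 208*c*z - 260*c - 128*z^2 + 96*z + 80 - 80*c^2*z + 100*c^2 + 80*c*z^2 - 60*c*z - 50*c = 100*c^2 - 310*c + z^2*(80*c - 128) + z*(-80*c^2 + 148*c - 32) + 240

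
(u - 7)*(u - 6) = u^2 - 13*u + 42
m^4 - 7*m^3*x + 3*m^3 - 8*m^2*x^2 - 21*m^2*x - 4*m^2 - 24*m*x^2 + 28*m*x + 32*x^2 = (m - 1)*(m + 4)*(m - 8*x)*(m + x)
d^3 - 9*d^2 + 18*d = d*(d - 6)*(d - 3)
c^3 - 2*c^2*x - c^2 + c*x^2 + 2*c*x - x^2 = (c - 1)*(c - x)^2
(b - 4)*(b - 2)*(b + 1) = b^3 - 5*b^2 + 2*b + 8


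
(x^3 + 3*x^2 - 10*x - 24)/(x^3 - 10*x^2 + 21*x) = (x^2 + 6*x + 8)/(x*(x - 7))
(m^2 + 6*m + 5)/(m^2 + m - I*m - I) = (m + 5)/(m - I)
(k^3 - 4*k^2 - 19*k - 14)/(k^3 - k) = (k^2 - 5*k - 14)/(k*(k - 1))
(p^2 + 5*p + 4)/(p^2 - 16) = (p + 1)/(p - 4)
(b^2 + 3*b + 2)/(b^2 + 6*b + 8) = (b + 1)/(b + 4)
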